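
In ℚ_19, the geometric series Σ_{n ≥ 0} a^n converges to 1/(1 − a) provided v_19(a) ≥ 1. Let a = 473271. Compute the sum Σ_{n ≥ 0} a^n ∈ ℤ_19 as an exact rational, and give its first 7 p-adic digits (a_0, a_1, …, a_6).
Σ a^n = 1/(1 − a) = -1/473270;  first 7 digits = (1, 0, 0, 12, 3, 0, 11)

v_19(a) = 3 ≥ 1, so the series converges in ℤ_19 to 1/(1 − a) = 1/(1 − 473271) = -1/473270. Expand this rational in ℤ_19: compute digits iteratively via d_i = x_i mod 19, x_{i+1} = (x_i − d_i)/19. The first 7 digits are (1, 0, 0, 12, 3, 0, 11).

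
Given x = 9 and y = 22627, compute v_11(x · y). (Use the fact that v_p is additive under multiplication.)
v_11(203643) = 3

v_p(x) = 0 (factor: 9 = 11^0 · 9); v_p(y) = 3 (factor: 22627 = 11^3 · 17). Additivity: v_p(xy) = v_p(x) + v_p(y) = 0 + 3 = 3. (Direct check: xy = 203643 = 11^3 · (153).)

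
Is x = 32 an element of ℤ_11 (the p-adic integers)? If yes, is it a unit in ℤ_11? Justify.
x ∈ ℤ_11^× (unit); v_11(x) = 0

ℤ_11 = {x ∈ ℚ_11 : v_11(x) ≥ 0} and ℤ_11^× = {x ∈ ℤ_11 : v_11(x) = 0}. Here v_11(32) = v_11(num) − v_11(den) = 0; compare against these criteria.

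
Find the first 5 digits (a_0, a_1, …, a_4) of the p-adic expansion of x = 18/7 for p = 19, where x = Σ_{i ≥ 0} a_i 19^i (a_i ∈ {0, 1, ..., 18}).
(a_0, …, a_4) = (8, 16, 10, 13, 2)

v_19(18/7) = 0 (numerator and denominator both coprime to 19), so x ∈ ℤ_19^×. Compute digits iteratively via a_i = x_i mod 19, x_{i+1} = (x_i − a_i)/19, with x_0 = x:
  x_0 = 18/7;  a_0 = 8;  x_1 = (x_0 − 8)/19 = -2/7
  x_1 = -2/7;  a_1 = 16;  x_2 = (x_1 − 16)/19 = -6/7
  x_2 = -6/7;  a_2 = 10;  x_3 = (x_2 − 10)/19 = -4/7
  x_3 = -4/7;  a_3 = 13;  x_4 = (x_3 − 13)/19 = -5/7
  x_4 = -5/7;  a_4 = 2;  x_5 = (x_4 − 2)/19 = -1/7
Digits: (8, 16, 10, 13, 2).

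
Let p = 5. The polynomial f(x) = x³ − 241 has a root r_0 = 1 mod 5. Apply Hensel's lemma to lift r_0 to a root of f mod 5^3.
r_2 = 56 (mod 125)

Hensel: r_{i+1} = r_i − f(r_i)/f′(r_i) mod 5^{i+2}, where f′(x) = 3x². Iterate:
  r_0 = 1 (mod 5)
  r_1 = 6 (mod 25)
  r_2 = 56 (mod 125)
Final: r = 56 with f(r) ≡ 0 mod 5^3.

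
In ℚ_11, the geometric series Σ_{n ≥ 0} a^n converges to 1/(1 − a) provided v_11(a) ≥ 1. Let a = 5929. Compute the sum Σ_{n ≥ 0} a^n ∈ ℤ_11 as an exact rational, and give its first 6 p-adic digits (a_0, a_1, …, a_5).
Σ a^n = 1/(1 − a) = -1/5928;  first 6 digits = (1, 0, 5, 4, 3, 9)

v_11(a) = 2 ≥ 1, so the series converges in ℤ_11 to 1/(1 − a) = 1/(1 − 5929) = -1/5928. Expand this rational in ℤ_11: compute digits iteratively via d_i = x_i mod 11, x_{i+1} = (x_i − d_i)/11. The first 6 digits are (1, 0, 5, 4, 3, 9).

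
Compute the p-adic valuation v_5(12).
v_5(12) = 0

v_5(n) is the largest exponent k such that 5^k divides n. Factor out: 12 = 5^0 · 12. (Sign doesn't affect v_p.) So v_5(12) = 0.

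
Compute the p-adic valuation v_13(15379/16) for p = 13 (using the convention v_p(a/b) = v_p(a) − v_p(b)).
v_13(15379/16) = 3

Factor powers of 13 from the numerator and denominator of the reduced fraction: 15379 = 13^3 · 7 and 16 = 13^0 · 16. Apply v_p(a/b) = v_p(a) − v_p(b): v_13(15379/16) = 3 − 0 = 3.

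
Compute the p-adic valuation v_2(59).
v_2(59) = 0

v_2(n) is the largest exponent k such that 2^k divides n. Factor out: 59 = 2^0 · 59. (Sign doesn't affect v_p.) So v_2(59) = 0.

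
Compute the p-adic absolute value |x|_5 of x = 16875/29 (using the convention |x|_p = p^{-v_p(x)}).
|16875/29|_5 = 1/625

Step 1 — compute v_5(x) by factoring powers of 5 out of the numerator and denominator: v_5(16875/29) = 4. Step 2 — apply |x|_p = p^{-v_p(x)} = 5^{-4} = 1/625.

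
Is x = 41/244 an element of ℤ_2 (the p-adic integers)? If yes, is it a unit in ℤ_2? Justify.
x ∉ ℤ_2 (v_2(x) = -2 < 0)

ℤ_2 = {x ∈ ℚ_2 : v_2(x) ≥ 0} and ℤ_2^× = {x ∈ ℤ_2 : v_2(x) = 0}. Here v_2(41/244) = v_2(num) − v_2(den) = -2; compare against these criteria.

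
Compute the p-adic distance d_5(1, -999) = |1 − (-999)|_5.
d_5(1, -999) = 1/125

Step 1 — x − y = 1 − (-999) = 1000. Step 2 — v_5(1000) = 3 (factor: 1000 = (5^3 · 8); the sign does not affect v_p). Step 3 — |x − y|_5 = 5^{-3} = 1/125.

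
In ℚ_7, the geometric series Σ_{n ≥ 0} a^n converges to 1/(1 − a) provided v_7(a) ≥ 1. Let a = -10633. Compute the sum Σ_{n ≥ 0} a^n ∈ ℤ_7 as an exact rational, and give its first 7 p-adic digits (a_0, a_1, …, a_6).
Σ a^n = 1/(1 − a) = 1/10634;  first 7 digits = (1, 0, 0, 4, 2, 6, 1)

v_7(a) = 3 ≥ 1, so the series converges in ℤ_7 to 1/(1 − a) = 1/(1 − (-10633)) = 1/10634. Expand this rational in ℤ_7: compute digits iteratively via d_i = x_i mod 7, x_{i+1} = (x_i − d_i)/7. The first 7 digits are (1, 0, 0, 4, 2, 6, 1).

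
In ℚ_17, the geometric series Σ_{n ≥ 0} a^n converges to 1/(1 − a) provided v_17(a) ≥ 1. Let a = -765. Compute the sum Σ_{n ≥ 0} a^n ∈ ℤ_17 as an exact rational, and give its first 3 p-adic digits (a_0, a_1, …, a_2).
Σ a^n = 1/(1 − a) = 1/766;  first 3 digits = (1, 6, 16)

v_17(a) = 1 ≥ 1, so the series converges in ℤ_17 to 1/(1 − a) = 1/(1 − (-765)) = 1/766. Expand this rational in ℤ_17: compute digits iteratively via d_i = x_i mod 17, x_{i+1} = (x_i − d_i)/17. The first 3 digits are (1, 6, 16).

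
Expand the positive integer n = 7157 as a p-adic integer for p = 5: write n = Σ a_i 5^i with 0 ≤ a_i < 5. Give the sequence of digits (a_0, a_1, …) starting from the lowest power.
(a_0, a_1, …) = (2, 1, 1, 2, 1, 2)

Repeated division by 5 gives the digits low-to-high: 7157 = 2 + 1·5^1 + 1·5^2 + 2·5^3 + 1·5^4 + 2·5^5. Digit sequence: (2, 1, 1, 2, 1, 2).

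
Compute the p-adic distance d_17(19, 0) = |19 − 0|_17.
d_17(19, 0) = 1

Step 1 — x − y = 19 − 0 = 19. Step 2 — v_17(19) = 0 (factor: 19 = (17^0 · 19); the sign does not affect v_p). Step 3 — |x − y|_17 = 17^{0} = 1.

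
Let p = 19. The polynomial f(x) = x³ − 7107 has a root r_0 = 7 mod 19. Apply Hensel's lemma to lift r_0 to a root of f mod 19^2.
r_1 = 26 (mod 361)

Hensel: r_{i+1} = r_i − f(r_i)/f′(r_i) mod 19^{i+2}, where f′(x) = 3x². Iterate:
  r_0 = 7 (mod 19)
  r_1 = 26 (mod 361)
Final: r = 26 with f(r) ≡ 0 mod 19^2.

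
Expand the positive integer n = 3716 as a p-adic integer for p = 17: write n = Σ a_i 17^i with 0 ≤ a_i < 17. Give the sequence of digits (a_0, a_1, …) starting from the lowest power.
(a_0, a_1, …) = (10, 14, 12)

Repeated division by 17 gives the digits low-to-high: 3716 = 10 + 14·17^1 + 12·17^2. Digit sequence: (10, 14, 12).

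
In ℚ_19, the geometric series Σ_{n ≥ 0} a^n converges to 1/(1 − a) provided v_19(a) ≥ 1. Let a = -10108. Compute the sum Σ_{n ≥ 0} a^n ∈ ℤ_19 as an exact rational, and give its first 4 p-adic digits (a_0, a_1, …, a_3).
Σ a^n = 1/(1 − a) = 1/10109;  first 4 digits = (1, 0, 10, 17)

v_19(a) = 2 ≥ 1, so the series converges in ℤ_19 to 1/(1 − a) = 1/(1 − (-10108)) = 1/10109. Expand this rational in ℤ_19: compute digits iteratively via d_i = x_i mod 19, x_{i+1} = (x_i − d_i)/19. The first 4 digits are (1, 0, 10, 17).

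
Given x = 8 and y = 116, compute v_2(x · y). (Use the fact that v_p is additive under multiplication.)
v_2(928) = 5

v_p(x) = 3 (factor: 8 = 2^3 · 1); v_p(y) = 2 (factor: 116 = 2^2 · 29). Additivity: v_p(xy) = v_p(x) + v_p(y) = 3 + 2 = 5. (Direct check: xy = 928 = 2^5 · (29).)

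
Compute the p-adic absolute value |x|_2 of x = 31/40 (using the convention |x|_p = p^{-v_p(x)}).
|31/40|_2 = 8

Step 1 — compute v_2(x) by factoring powers of 2 out of the numerator and denominator: v_2(31/40) = -3. Step 2 — apply |x|_p = p^{-v_p(x)} = 2^{3} = 8.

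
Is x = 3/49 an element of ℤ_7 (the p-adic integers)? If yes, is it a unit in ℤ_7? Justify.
x ∉ ℤ_7 (v_7(x) = -2 < 0)

ℤ_7 = {x ∈ ℚ_7 : v_7(x) ≥ 0} and ℤ_7^× = {x ∈ ℤ_7 : v_7(x) = 0}. Here v_7(3/49) = v_7(num) − v_7(den) = -2; compare against these criteria.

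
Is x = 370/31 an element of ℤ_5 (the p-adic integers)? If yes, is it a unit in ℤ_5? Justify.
x ∈ ℤ_5 but not a unit; v_5(x) = 1 > 0

ℤ_5 = {x ∈ ℚ_5 : v_5(x) ≥ 0} and ℤ_5^× = {x ∈ ℤ_5 : v_5(x) = 0}. Here v_5(370/31) = v_5(num) − v_5(den) = 1; compare against these criteria.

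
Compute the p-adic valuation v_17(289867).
v_17(289867) = 3

v_17(n) is the largest exponent k such that 17^k divides n. Factor out: 289867 = 17^3 · 59. (Sign doesn't affect v_p.) So v_17(289867) = 3.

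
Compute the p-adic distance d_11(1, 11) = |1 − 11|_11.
d_11(1, 11) = 1

Step 1 — x − y = 1 − 11 = -10. Step 2 — v_11(-10) = 0 (factor: -10 = −(11^0 · 10); the sign does not affect v_p). Step 3 — |x − y|_11 = 11^{0} = 1.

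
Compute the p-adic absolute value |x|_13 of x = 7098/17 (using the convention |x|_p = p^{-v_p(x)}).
|7098/17|_13 = 1/169

Step 1 — compute v_13(x) by factoring powers of 13 out of the numerator and denominator: v_13(7098/17) = 2. Step 2 — apply |x|_p = p^{-v_p(x)} = 13^{-2} = 1/169.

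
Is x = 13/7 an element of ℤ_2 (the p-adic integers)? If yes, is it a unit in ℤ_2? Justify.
x ∈ ℤ_2^× (unit); v_2(x) = 0

ℤ_2 = {x ∈ ℚ_2 : v_2(x) ≥ 0} and ℤ_2^× = {x ∈ ℤ_2 : v_2(x) = 0}. Here v_2(13/7) = v_2(num) − v_2(den) = 0; compare against these criteria.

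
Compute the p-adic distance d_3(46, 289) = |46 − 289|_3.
d_3(46, 289) = 1/243

Step 1 — x − y = 46 − 289 = -243. Step 2 — v_3(-243) = 5 (factor: -243 = −(3^5 · 1); the sign does not affect v_p). Step 3 — |x − y|_3 = 3^{-5} = 1/243.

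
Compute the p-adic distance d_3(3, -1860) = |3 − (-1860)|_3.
d_3(3, -1860) = 1/81

Step 1 — x − y = 3 − (-1860) = 1863. Step 2 — v_3(1863) = 4 (factor: 1863 = (3^4 · 23); the sign does not affect v_p). Step 3 — |x − y|_3 = 3^{-4} = 1/81.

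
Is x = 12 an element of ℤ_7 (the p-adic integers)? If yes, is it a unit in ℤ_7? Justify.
x ∈ ℤ_7^× (unit); v_7(x) = 0

ℤ_7 = {x ∈ ℚ_7 : v_7(x) ≥ 0} and ℤ_7^× = {x ∈ ℤ_7 : v_7(x) = 0}. Here v_7(12) = v_7(num) − v_7(den) = 0; compare against these criteria.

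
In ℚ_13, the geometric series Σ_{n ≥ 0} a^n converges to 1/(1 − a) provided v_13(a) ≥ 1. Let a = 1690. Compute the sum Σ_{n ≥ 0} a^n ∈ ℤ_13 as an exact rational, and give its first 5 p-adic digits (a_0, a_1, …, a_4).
Σ a^n = 1/(1 − a) = -1/1689;  first 5 digits = (1, 0, 10, 0, 9)

v_13(a) = 2 ≥ 1, so the series converges in ℤ_13 to 1/(1 − a) = 1/(1 − 1690) = -1/1689. Expand this rational in ℤ_13: compute digits iteratively via d_i = x_i mod 13, x_{i+1} = (x_i − d_i)/13. The first 5 digits are (1, 0, 10, 0, 9).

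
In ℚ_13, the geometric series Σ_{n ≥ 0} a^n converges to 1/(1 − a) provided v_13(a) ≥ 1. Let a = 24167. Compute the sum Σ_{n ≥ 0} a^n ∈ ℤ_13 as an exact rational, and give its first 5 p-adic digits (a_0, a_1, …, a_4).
Σ a^n = 1/(1 − a) = -1/24166;  first 5 digits = (1, 0, 0, 11, 0)

v_13(a) = 3 ≥ 1, so the series converges in ℤ_13 to 1/(1 − a) = 1/(1 − 24167) = -1/24166. Expand this rational in ℤ_13: compute digits iteratively via d_i = x_i mod 13, x_{i+1} = (x_i − d_i)/13. The first 5 digits are (1, 0, 0, 11, 0).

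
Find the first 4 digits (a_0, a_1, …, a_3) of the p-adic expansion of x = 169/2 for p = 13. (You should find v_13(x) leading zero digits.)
(a_0, …, a_3) = (0, 0, 7, 6)

v_13(169/2) = 2, so a_0 = ... = a_1 = 0. Factor out: x = 13^2 · u with u = 1/2 a unit in ℤ_13. Expand u iteratively via a_{v+i} = u_i mod 13, u_{i+1} = (u_i − a_{v+i})/13:
  u_0 = 1/2;  a_2 = 7;  u_1 = (u_0 − 7)/13 = -1/2
  u_1 = -1/2;  a_3 = 6;  u_2 = (u_1 − 6)/13 = -1/2
Digits: (0, 0, 7, 6).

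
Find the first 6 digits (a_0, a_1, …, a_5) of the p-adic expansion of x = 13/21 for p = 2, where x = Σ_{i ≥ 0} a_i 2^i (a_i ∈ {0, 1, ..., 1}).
(a_0, …, a_5) = (1, 0, 0, 1, 1, 0)

v_2(13/21) = 0 (numerator and denominator both coprime to 2), so x ∈ ℤ_2^×. Compute digits iteratively via a_i = x_i mod 2, x_{i+1} = (x_i − a_i)/2, with x_0 = x:
  x_0 = 13/21;  a_0 = 1;  x_1 = (x_0 − 1)/2 = -4/21
  x_1 = -4/21;  a_1 = 0;  x_2 = (x_1 − 0)/2 = -2/21
  x_2 = -2/21;  a_2 = 0;  x_3 = (x_2 − 0)/2 = -1/21
  x_3 = -1/21;  a_3 = 1;  x_4 = (x_3 − 1)/2 = -11/21
  x_4 = -11/21;  a_4 = 1;  x_5 = (x_4 − 1)/2 = -16/21
  x_5 = -16/21;  a_5 = 0;  x_6 = (x_5 − 0)/2 = -8/21
Digits: (1, 0, 0, 1, 1, 0).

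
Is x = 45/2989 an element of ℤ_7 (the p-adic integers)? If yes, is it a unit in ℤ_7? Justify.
x ∉ ℤ_7 (v_7(x) = -2 < 0)

ℤ_7 = {x ∈ ℚ_7 : v_7(x) ≥ 0} and ℤ_7^× = {x ∈ ℤ_7 : v_7(x) = 0}. Here v_7(45/2989) = v_7(num) − v_7(den) = -2; compare against these criteria.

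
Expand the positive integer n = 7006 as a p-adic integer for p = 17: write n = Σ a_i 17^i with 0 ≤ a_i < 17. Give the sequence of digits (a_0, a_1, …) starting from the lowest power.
(a_0, a_1, …) = (2, 4, 7, 1)

Repeated division by 17 gives the digits low-to-high: 7006 = 2 + 4·17^1 + 7·17^2 + 1·17^3. Digit sequence: (2, 4, 7, 1).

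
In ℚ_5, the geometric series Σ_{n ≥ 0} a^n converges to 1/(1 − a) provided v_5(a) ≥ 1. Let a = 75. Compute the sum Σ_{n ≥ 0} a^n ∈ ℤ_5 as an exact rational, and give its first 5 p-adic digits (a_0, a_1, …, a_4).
Σ a^n = 1/(1 − a) = -1/74;  first 5 digits = (1, 0, 3, 0, 4)

v_5(a) = 2 ≥ 1, so the series converges in ℤ_5 to 1/(1 − a) = 1/(1 − 75) = -1/74. Expand this rational in ℤ_5: compute digits iteratively via d_i = x_i mod 5, x_{i+1} = (x_i − d_i)/5. The first 5 digits are (1, 0, 3, 0, 4).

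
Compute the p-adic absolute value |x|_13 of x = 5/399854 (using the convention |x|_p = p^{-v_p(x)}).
|5/399854|_13 = 28561

Step 1 — compute v_13(x) by factoring powers of 13 out of the numerator and denominator: v_13(5/399854) = -4. Step 2 — apply |x|_p = p^{-v_p(x)} = 13^{4} = 28561.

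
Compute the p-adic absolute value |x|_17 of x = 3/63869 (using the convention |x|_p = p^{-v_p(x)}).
|3/63869|_17 = 4913

Step 1 — compute v_17(x) by factoring powers of 17 out of the numerator and denominator: v_17(3/63869) = -3. Step 2 — apply |x|_p = p^{-v_p(x)} = 17^{3} = 4913.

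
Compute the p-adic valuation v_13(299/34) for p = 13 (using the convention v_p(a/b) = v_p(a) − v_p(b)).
v_13(299/34) = 1

Factor powers of 13 from the numerator and denominator of the reduced fraction: 299 = 13^1 · 23 and 34 = 13^0 · 34. Apply v_p(a/b) = v_p(a) − v_p(b): v_13(299/34) = 1 − 0 = 1.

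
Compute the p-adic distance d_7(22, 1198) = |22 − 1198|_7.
d_7(22, 1198) = 1/49

Step 1 — x − y = 22 − 1198 = -1176. Step 2 — v_7(-1176) = 2 (factor: -1176 = −(7^2 · 24); the sign does not affect v_p). Step 3 — |x − y|_7 = 7^{-2} = 1/49.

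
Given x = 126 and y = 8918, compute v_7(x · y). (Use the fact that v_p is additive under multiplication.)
v_7(1123668) = 4

v_p(x) = 1 (factor: 126 = 7^1 · 18); v_p(y) = 3 (factor: 8918 = 7^3 · 26). Additivity: v_p(xy) = v_p(x) + v_p(y) = 1 + 3 = 4. (Direct check: xy = 1123668 = 7^4 · (468).)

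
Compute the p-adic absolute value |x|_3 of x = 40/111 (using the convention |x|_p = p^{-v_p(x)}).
|40/111|_3 = 3

Step 1 — compute v_3(x) by factoring powers of 3 out of the numerator and denominator: v_3(40/111) = -1. Step 2 — apply |x|_p = p^{-v_p(x)} = 3^{1} = 3.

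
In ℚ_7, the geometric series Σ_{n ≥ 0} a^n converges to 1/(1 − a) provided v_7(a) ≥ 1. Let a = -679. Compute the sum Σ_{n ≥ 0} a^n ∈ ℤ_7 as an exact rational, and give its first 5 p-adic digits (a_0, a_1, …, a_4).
Σ a^n = 1/(1 − a) = 1/680;  first 5 digits = (1, 1, 1, 6, 3)

v_7(a) = 1 ≥ 1, so the series converges in ℤ_7 to 1/(1 − a) = 1/(1 − (-679)) = 1/680. Expand this rational in ℤ_7: compute digits iteratively via d_i = x_i mod 7, x_{i+1} = (x_i − d_i)/7. The first 5 digits are (1, 1, 1, 6, 3).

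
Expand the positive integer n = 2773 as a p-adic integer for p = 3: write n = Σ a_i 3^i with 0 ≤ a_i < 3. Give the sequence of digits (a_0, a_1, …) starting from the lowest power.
(a_0, a_1, …) = (1, 0, 2, 0, 1, 2, 0, 1)

Repeated division by 3 gives the digits low-to-high: 2773 = 1 + 2·3^2 + 1·3^4 + 2·3^5 + 1·3^7. Digit sequence: (1, 0, 2, 0, 1, 2, 0, 1).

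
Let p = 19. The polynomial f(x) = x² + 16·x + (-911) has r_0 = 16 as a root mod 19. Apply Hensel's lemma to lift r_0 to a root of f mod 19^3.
r_2 = 2619 (mod 6859)

Hensel: r_{i+1} = r_i − f(r_i)·(f′(r_i))^{-1} mod 19^{i+2}, f′(x) = 2x + 16. Iterate:
  r_0 = 16 (mod 19)
  r_1 = 92 (mod 361)
  r_2 = 2619 (mod 6859)
Final: r = 2619 satisfies f(r) ≡ 0 mod 19^3.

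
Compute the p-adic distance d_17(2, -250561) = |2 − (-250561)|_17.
d_17(2, -250561) = 1/83521

Step 1 — x − y = 2 − (-250561) = 250563. Step 2 — v_17(250563) = 4 (factor: 250563 = (17^4 · 3); the sign does not affect v_p). Step 3 — |x − y|_17 = 17^{-4} = 1/83521.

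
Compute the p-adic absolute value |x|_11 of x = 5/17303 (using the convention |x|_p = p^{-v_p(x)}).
|5/17303|_11 = 1331

Step 1 — compute v_11(x) by factoring powers of 11 out of the numerator and denominator: v_11(5/17303) = -3. Step 2 — apply |x|_p = p^{-v_p(x)} = 11^{3} = 1331.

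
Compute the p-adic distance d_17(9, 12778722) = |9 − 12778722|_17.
d_17(9, 12778722) = 1/1419857

Step 1 — x − y = 9 − 12778722 = -12778713. Step 2 — v_17(-12778713) = 5 (factor: -12778713 = −(17^5 · 9); the sign does not affect v_p). Step 3 — |x − y|_17 = 17^{-5} = 1/1419857.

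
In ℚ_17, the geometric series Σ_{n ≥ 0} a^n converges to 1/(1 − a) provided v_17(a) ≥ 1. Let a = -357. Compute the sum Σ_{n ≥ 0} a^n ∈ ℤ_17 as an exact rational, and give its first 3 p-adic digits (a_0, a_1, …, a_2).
Σ a^n = 1/(1 − a) = 1/358;  first 3 digits = (1, 13, 14)

v_17(a) = 1 ≥ 1, so the series converges in ℤ_17 to 1/(1 − a) = 1/(1 − (-357)) = 1/358. Expand this rational in ℤ_17: compute digits iteratively via d_i = x_i mod 17, x_{i+1} = (x_i − d_i)/17. The first 3 digits are (1, 13, 14).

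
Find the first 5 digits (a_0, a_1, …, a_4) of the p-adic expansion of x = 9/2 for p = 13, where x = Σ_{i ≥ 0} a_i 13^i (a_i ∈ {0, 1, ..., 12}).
(a_0, …, a_4) = (11, 6, 6, 6, 6)

v_13(9/2) = 0 (numerator and denominator both coprime to 13), so x ∈ ℤ_13^×. Compute digits iteratively via a_i = x_i mod 13, x_{i+1} = (x_i − a_i)/13, with x_0 = x:
  x_0 = 9/2;  a_0 = 11;  x_1 = (x_0 − 11)/13 = -1/2
  x_1 = -1/2;  a_1 = 6;  x_2 = (x_1 − 6)/13 = -1/2
  x_2 = -1/2;  a_2 = 6;  x_3 = (x_2 − 6)/13 = -1/2
  x_3 = -1/2;  a_3 = 6;  x_4 = (x_3 − 6)/13 = -1/2
  x_4 = -1/2;  a_4 = 6;  x_5 = (x_4 − 6)/13 = -1/2
Digits: (11, 6, 6, 6, 6).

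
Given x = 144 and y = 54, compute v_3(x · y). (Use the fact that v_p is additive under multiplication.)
v_3(7776) = 5

v_p(x) = 2 (factor: 144 = 3^2 · 16); v_p(y) = 3 (factor: 54 = 3^3 · 2). Additivity: v_p(xy) = v_p(x) + v_p(y) = 2 + 3 = 5. (Direct check: xy = 7776 = 3^5 · (32).)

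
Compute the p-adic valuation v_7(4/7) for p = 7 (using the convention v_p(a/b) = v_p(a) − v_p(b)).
v_7(4/7) = -1

Factor powers of 7 from the numerator and denominator of the reduced fraction: 4 = 7^0 · 4 and 7 = 7^1 · 1. Apply v_p(a/b) = v_p(a) − v_p(b): v_7(4/7) = 0 − 1 = -1.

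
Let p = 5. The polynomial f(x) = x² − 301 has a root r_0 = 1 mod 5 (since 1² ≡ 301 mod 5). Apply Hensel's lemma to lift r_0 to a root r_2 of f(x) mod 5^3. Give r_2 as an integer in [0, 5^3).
r_2 = 26 (mod 125)

Hensel's recurrence: r_{i+1} = r_i − f(r_i)·(f′(r_i))^{-1} mod 5^{i+2}, with f′(x) = 2x. Iterate:
  r_0 = 1 (mod 5)
  r_1 = 1 (mod 25)
  r_2 = 26 (mod 125)
Final: r_2 = 26, and one checks f(r_2) ≡ 0 mod 5^3.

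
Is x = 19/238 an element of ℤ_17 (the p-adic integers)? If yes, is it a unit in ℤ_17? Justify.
x ∉ ℤ_17 (v_17(x) = -1 < 0)

ℤ_17 = {x ∈ ℚ_17 : v_17(x) ≥ 0} and ℤ_17^× = {x ∈ ℤ_17 : v_17(x) = 0}. Here v_17(19/238) = v_17(num) − v_17(den) = -1; compare against these criteria.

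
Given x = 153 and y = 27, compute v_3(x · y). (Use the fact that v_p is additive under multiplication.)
v_3(4131) = 5

v_p(x) = 2 (factor: 153 = 3^2 · 17); v_p(y) = 3 (factor: 27 = 3^3 · 1). Additivity: v_p(xy) = v_p(x) + v_p(y) = 2 + 3 = 5. (Direct check: xy = 4131 = 3^5 · (17).)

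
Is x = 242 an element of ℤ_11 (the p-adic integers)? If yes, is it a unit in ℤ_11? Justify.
x ∈ ℤ_11 but not a unit; v_11(x) = 2 > 0

ℤ_11 = {x ∈ ℚ_11 : v_11(x) ≥ 0} and ℤ_11^× = {x ∈ ℤ_11 : v_11(x) = 0}. Here v_11(242) = v_11(num) − v_11(den) = 2; compare against these criteria.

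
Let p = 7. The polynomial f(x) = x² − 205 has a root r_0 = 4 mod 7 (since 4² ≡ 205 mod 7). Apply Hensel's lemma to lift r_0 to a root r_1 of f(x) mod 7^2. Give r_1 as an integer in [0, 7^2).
r_1 = 46 (mod 49)

Hensel's recurrence: r_{i+1} = r_i − f(r_i)·(f′(r_i))^{-1} mod 7^{i+2}, with f′(x) = 2x. Iterate:
  r_0 = 4 (mod 7)
  r_1 = 46 (mod 49)
Final: r_1 = 46, and one checks f(r_1) ≡ 0 mod 7^2.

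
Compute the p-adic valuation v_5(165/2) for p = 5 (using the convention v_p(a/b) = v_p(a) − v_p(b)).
v_5(165/2) = 1

Factor powers of 5 from the numerator and denominator of the reduced fraction: 165 = 5^1 · 33 and 2 = 5^0 · 2. Apply v_p(a/b) = v_p(a) − v_p(b): v_5(165/2) = 1 − 0 = 1.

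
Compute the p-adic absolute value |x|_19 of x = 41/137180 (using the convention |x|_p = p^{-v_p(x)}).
|41/137180|_19 = 6859

Step 1 — compute v_19(x) by factoring powers of 19 out of the numerator and denominator: v_19(41/137180) = -3. Step 2 — apply |x|_p = p^{-v_p(x)} = 19^{3} = 6859.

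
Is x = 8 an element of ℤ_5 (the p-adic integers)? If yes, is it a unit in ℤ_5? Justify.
x ∈ ℤ_5^× (unit); v_5(x) = 0

ℤ_5 = {x ∈ ℚ_5 : v_5(x) ≥ 0} and ℤ_5^× = {x ∈ ℤ_5 : v_5(x) = 0}. Here v_5(8) = v_5(num) − v_5(den) = 0; compare against these criteria.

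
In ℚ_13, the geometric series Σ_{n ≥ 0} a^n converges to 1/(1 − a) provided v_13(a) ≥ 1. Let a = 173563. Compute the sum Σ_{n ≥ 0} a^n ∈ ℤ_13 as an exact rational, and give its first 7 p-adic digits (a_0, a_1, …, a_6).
Σ a^n = 1/(1 − a) = -1/173562;  first 7 digits = (1, 0, 0, 1, 6, 0, 1)

v_13(a) = 3 ≥ 1, so the series converges in ℤ_13 to 1/(1 − a) = 1/(1 − 173563) = -1/173562. Expand this rational in ℤ_13: compute digits iteratively via d_i = x_i mod 13, x_{i+1} = (x_i − d_i)/13. The first 7 digits are (1, 0, 0, 1, 6, 0, 1).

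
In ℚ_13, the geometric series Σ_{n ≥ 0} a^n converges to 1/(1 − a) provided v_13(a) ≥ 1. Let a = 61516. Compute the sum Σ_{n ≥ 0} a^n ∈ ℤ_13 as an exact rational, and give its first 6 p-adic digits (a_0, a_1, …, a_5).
Σ a^n = 1/(1 − a) = -1/61515;  first 6 digits = (1, 0, 0, 2, 2, 0)

v_13(a) = 3 ≥ 1, so the series converges in ℤ_13 to 1/(1 − a) = 1/(1 − 61516) = -1/61515. Expand this rational in ℤ_13: compute digits iteratively via d_i = x_i mod 13, x_{i+1} = (x_i − d_i)/13. The first 6 digits are (1, 0, 0, 2, 2, 0).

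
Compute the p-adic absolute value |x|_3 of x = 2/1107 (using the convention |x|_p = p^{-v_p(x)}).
|2/1107|_3 = 27

Step 1 — compute v_3(x) by factoring powers of 3 out of the numerator and denominator: v_3(2/1107) = -3. Step 2 — apply |x|_p = p^{-v_p(x)} = 3^{3} = 27.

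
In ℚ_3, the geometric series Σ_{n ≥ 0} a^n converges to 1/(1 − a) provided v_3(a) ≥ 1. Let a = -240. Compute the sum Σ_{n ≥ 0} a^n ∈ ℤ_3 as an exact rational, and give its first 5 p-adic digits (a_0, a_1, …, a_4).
Σ a^n = 1/(1 − a) = 1/241;  first 5 digits = (1, 1, 1, 1, 1)

v_3(a) = 1 ≥ 1, so the series converges in ℤ_3 to 1/(1 − a) = 1/(1 − (-240)) = 1/241. Expand this rational in ℤ_3: compute digits iteratively via d_i = x_i mod 3, x_{i+1} = (x_i − d_i)/3. The first 5 digits are (1, 1, 1, 1, 1).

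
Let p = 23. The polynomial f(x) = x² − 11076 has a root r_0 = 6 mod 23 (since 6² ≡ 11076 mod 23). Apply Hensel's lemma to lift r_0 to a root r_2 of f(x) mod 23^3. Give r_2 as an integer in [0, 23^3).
r_2 = 11506 (mod 12167)

Hensel's recurrence: r_{i+1} = r_i − f(r_i)·(f′(r_i))^{-1} mod 23^{i+2}, with f′(x) = 2x. Iterate:
  r_0 = 6 (mod 23)
  r_1 = 397 (mod 529)
  r_2 = 11506 (mod 12167)
Final: r_2 = 11506, and one checks f(r_2) ≡ 0 mod 23^3.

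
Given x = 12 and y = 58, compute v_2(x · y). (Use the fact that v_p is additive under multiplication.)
v_2(696) = 3

v_p(x) = 2 (factor: 12 = 2^2 · 3); v_p(y) = 1 (factor: 58 = 2^1 · 29). Additivity: v_p(xy) = v_p(x) + v_p(y) = 2 + 1 = 3. (Direct check: xy = 696 = 2^3 · (87).)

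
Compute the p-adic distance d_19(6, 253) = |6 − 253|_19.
d_19(6, 253) = 1/19

Step 1 — x − y = 6 − 253 = -247. Step 2 — v_19(-247) = 1 (factor: -247 = −(19^1 · 13); the sign does not affect v_p). Step 3 — |x − y|_19 = 19^{-1} = 1/19.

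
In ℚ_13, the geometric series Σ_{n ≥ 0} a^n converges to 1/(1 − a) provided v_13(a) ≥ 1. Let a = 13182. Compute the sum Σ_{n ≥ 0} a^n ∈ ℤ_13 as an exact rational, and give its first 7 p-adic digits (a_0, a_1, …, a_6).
Σ a^n = 1/(1 − a) = -1/13181;  first 7 digits = (1, 0, 0, 6, 0, 0, 10)

v_13(a) = 3 ≥ 1, so the series converges in ℤ_13 to 1/(1 − a) = 1/(1 − 13182) = -1/13181. Expand this rational in ℤ_13: compute digits iteratively via d_i = x_i mod 13, x_{i+1} = (x_i − d_i)/13. The first 7 digits are (1, 0, 0, 6, 0, 0, 10).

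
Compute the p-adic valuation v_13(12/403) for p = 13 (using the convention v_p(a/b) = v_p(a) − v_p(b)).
v_13(12/403) = -1

Factor powers of 13 from the numerator and denominator of the reduced fraction: 12 = 13^0 · 12 and 403 = 13^1 · 31. Apply v_p(a/b) = v_p(a) − v_p(b): v_13(12/403) = 0 − 1 = -1.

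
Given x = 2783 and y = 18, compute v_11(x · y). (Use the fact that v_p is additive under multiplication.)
v_11(50094) = 2

v_p(x) = 2 (factor: 2783 = 11^2 · 23); v_p(y) = 0 (factor: 18 = 11^0 · 18). Additivity: v_p(xy) = v_p(x) + v_p(y) = 2 + 0 = 2. (Direct check: xy = 50094 = 11^2 · (414).)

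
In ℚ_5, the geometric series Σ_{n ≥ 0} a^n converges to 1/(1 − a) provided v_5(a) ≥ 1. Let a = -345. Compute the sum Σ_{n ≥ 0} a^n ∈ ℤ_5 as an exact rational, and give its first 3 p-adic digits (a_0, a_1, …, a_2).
Σ a^n = 1/(1 − a) = 1/346;  first 3 digits = (1, 1, 2)

v_5(a) = 1 ≥ 1, so the series converges in ℤ_5 to 1/(1 − a) = 1/(1 − (-345)) = 1/346. Expand this rational in ℤ_5: compute digits iteratively via d_i = x_i mod 5, x_{i+1} = (x_i − d_i)/5. The first 3 digits are (1, 1, 2).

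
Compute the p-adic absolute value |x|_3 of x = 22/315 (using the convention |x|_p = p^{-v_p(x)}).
|22/315|_3 = 9

Step 1 — compute v_3(x) by factoring powers of 3 out of the numerator and denominator: v_3(22/315) = -2. Step 2 — apply |x|_p = p^{-v_p(x)} = 3^{2} = 9.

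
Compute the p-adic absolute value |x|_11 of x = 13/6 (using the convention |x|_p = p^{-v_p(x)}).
|13/6|_11 = 1

Step 1 — compute v_11(x) by factoring powers of 11 out of the numerator and denominator: v_11(13/6) = 0. Step 2 — apply |x|_p = p^{-v_p(x)} = 11^{0} = 1.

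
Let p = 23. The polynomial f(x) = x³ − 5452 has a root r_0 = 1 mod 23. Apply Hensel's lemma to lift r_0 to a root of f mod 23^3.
r_2 = 9753 (mod 12167)

Hensel: r_{i+1} = r_i − f(r_i)/f′(r_i) mod 23^{i+2}, where f′(x) = 3x². Iterate:
  r_0 = 1 (mod 23)
  r_1 = 231 (mod 529)
  r_2 = 9753 (mod 12167)
Final: r = 9753 with f(r) ≡ 0 mod 23^3.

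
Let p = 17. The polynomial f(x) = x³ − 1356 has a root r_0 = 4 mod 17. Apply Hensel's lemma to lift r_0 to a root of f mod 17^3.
r_2 = 2656 (mod 4913)

Hensel: r_{i+1} = r_i − f(r_i)/f′(r_i) mod 17^{i+2}, where f′(x) = 3x². Iterate:
  r_0 = 4 (mod 17)
  r_1 = 55 (mod 289)
  r_2 = 2656 (mod 4913)
Final: r = 2656 with f(r) ≡ 0 mod 17^3.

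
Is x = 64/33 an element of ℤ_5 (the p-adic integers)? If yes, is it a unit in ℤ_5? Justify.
x ∈ ℤ_5^× (unit); v_5(x) = 0

ℤ_5 = {x ∈ ℚ_5 : v_5(x) ≥ 0} and ℤ_5^× = {x ∈ ℤ_5 : v_5(x) = 0}. Here v_5(64/33) = v_5(num) − v_5(den) = 0; compare against these criteria.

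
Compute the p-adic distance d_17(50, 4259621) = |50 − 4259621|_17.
d_17(50, 4259621) = 1/1419857

Step 1 — x − y = 50 − 4259621 = -4259571. Step 2 — v_17(-4259571) = 5 (factor: -4259571 = −(17^5 · 3); the sign does not affect v_p). Step 3 — |x − y|_17 = 17^{-5} = 1/1419857.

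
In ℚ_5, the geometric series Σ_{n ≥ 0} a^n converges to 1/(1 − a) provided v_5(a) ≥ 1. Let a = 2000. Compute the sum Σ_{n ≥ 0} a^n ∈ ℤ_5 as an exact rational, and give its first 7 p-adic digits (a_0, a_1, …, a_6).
Σ a^n = 1/(1 − a) = -1/1999;  first 7 digits = (1, 0, 0, 1, 3, 0, 1)

v_5(a) = 3 ≥ 1, so the series converges in ℤ_5 to 1/(1 − a) = 1/(1 − 2000) = -1/1999. Expand this rational in ℤ_5: compute digits iteratively via d_i = x_i mod 5, x_{i+1} = (x_i − d_i)/5. The first 7 digits are (1, 0, 0, 1, 3, 0, 1).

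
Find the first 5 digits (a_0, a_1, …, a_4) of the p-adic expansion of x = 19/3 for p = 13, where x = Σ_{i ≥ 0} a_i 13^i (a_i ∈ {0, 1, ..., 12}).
(a_0, …, a_4) = (2, 9, 8, 8, 8)

v_13(19/3) = 0 (numerator and denominator both coprime to 13), so x ∈ ℤ_13^×. Compute digits iteratively via a_i = x_i mod 13, x_{i+1} = (x_i − a_i)/13, with x_0 = x:
  x_0 = 19/3;  a_0 = 2;  x_1 = (x_0 − 2)/13 = 1/3
  x_1 = 1/3;  a_1 = 9;  x_2 = (x_1 − 9)/13 = -2/3
  x_2 = -2/3;  a_2 = 8;  x_3 = (x_2 − 8)/13 = -2/3
  x_3 = -2/3;  a_3 = 8;  x_4 = (x_3 − 8)/13 = -2/3
  x_4 = -2/3;  a_4 = 8;  x_5 = (x_4 − 8)/13 = -2/3
Digits: (2, 9, 8, 8, 8).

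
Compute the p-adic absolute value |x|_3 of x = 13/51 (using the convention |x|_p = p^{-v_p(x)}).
|13/51|_3 = 3

Step 1 — compute v_3(x) by factoring powers of 3 out of the numerator and denominator: v_3(13/51) = -1. Step 2 — apply |x|_p = p^{-v_p(x)} = 3^{1} = 3.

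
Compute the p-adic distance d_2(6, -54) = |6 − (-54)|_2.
d_2(6, -54) = 1/4

Step 1 — x − y = 6 − (-54) = 60. Step 2 — v_2(60) = 2 (factor: 60 = (2^2 · 15); the sign does not affect v_p). Step 3 — |x − y|_2 = 2^{-2} = 1/4.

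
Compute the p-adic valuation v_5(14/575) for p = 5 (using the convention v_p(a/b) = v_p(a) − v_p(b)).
v_5(14/575) = -2

Factor powers of 5 from the numerator and denominator of the reduced fraction: 14 = 5^0 · 14 and 575 = 5^2 · 23. Apply v_p(a/b) = v_p(a) − v_p(b): v_5(14/575) = 0 − 2 = -2.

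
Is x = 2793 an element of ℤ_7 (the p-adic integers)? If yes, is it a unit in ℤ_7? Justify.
x ∈ ℤ_7 but not a unit; v_7(x) = 2 > 0

ℤ_7 = {x ∈ ℚ_7 : v_7(x) ≥ 0} and ℤ_7^× = {x ∈ ℤ_7 : v_7(x) = 0}. Here v_7(2793) = v_7(num) − v_7(den) = 2; compare against these criteria.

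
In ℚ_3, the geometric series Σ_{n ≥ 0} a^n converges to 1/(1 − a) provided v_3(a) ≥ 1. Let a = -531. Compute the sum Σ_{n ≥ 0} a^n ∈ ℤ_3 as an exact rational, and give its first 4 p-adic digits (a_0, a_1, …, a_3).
Σ a^n = 1/(1 − a) = 1/532;  first 4 digits = (1, 0, 1, 1)

v_3(a) = 2 ≥ 1, so the series converges in ℤ_3 to 1/(1 − a) = 1/(1 − (-531)) = 1/532. Expand this rational in ℤ_3: compute digits iteratively via d_i = x_i mod 3, x_{i+1} = (x_i − d_i)/3. The first 4 digits are (1, 0, 1, 1).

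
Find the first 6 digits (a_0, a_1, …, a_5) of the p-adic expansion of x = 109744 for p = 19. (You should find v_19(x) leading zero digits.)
(a_0, …, a_5) = (0, 0, 0, 16, 0, 0)

v_19(109744) = 3, so a_0 = ... = a_2 = 0. Factor out: x = 19^3 · u with u = 16 a unit in ℤ_19. Expand u iteratively via a_{v+i} = u_i mod 19, u_{i+1} = (u_i − a_{v+i})/19:
  u_0 = 16;  a_3 = 16;  u_1 = (u_0 − 16)/19 = 0
  u_1 = 0;  a_4 = 0;  u_2 = (u_1 − 0)/19 = 0
  u_2 = 0;  a_5 = 0;  u_3 = (u_2 − 0)/19 = 0
Digits: (0, 0, 0, 16, 0, 0).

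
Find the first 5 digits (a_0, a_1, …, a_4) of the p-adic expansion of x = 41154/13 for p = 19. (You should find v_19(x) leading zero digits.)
(a_0, …, a_4) = (0, 0, 0, 18, 2)

v_19(41154/13) = 3, so a_0 = ... = a_2 = 0. Factor out: x = 19^3 · u with u = 6/13 a unit in ℤ_19. Expand u iteratively via a_{v+i} = u_i mod 19, u_{i+1} = (u_i − a_{v+i})/19:
  u_0 = 6/13;  a_3 = 18;  u_1 = (u_0 − 18)/19 = -12/13
  u_1 = -12/13;  a_4 = 2;  u_2 = (u_1 − 2)/19 = -2/13
Digits: (0, 0, 0, 18, 2).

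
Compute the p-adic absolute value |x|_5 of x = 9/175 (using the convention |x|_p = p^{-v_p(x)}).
|9/175|_5 = 25

Step 1 — compute v_5(x) by factoring powers of 5 out of the numerator and denominator: v_5(9/175) = -2. Step 2 — apply |x|_p = p^{-v_p(x)} = 5^{2} = 25.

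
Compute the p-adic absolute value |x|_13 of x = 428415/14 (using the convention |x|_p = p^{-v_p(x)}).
|428415/14|_13 = 1/28561

Step 1 — compute v_13(x) by factoring powers of 13 out of the numerator and denominator: v_13(428415/14) = 4. Step 2 — apply |x|_p = p^{-v_p(x)} = 13^{-4} = 1/28561.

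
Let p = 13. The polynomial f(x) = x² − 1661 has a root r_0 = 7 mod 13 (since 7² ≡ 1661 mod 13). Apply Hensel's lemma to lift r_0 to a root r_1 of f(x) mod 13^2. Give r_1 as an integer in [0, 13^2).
r_1 = 98 (mod 169)

Hensel's recurrence: r_{i+1} = r_i − f(r_i)·(f′(r_i))^{-1} mod 13^{i+2}, with f′(x) = 2x. Iterate:
  r_0 = 7 (mod 13)
  r_1 = 98 (mod 169)
Final: r_1 = 98, and one checks f(r_1) ≡ 0 mod 13^2.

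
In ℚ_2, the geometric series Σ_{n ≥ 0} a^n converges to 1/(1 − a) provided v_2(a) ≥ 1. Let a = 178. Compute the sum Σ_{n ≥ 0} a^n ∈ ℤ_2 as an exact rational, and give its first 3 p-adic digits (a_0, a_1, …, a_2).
Σ a^n = 1/(1 − a) = -1/177;  first 3 digits = (1, 1, 1)

v_2(a) = 1 ≥ 1, so the series converges in ℤ_2 to 1/(1 − a) = 1/(1 − 178) = -1/177. Expand this rational in ℤ_2: compute digits iteratively via d_i = x_i mod 2, x_{i+1} = (x_i − d_i)/2. The first 3 digits are (1, 1, 1).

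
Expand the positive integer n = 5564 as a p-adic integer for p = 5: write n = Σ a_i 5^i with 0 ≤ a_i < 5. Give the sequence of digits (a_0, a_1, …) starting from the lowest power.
(a_0, a_1, …) = (4, 2, 2, 4, 3, 1)

Repeated division by 5 gives the digits low-to-high: 5564 = 4 + 2·5^1 + 2·5^2 + 4·5^3 + 3·5^4 + 1·5^5. Digit sequence: (4, 2, 2, 4, 3, 1).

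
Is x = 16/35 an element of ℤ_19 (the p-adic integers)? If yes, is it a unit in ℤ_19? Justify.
x ∈ ℤ_19^× (unit); v_19(x) = 0

ℤ_19 = {x ∈ ℚ_19 : v_19(x) ≥ 0} and ℤ_19^× = {x ∈ ℤ_19 : v_19(x) = 0}. Here v_19(16/35) = v_19(num) − v_19(den) = 0; compare against these criteria.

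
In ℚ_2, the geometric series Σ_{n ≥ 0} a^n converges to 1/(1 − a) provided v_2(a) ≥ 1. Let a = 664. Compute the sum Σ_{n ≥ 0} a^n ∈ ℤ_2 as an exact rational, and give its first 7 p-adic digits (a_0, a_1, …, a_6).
Σ a^n = 1/(1 − a) = -1/663;  first 7 digits = (1, 0, 0, 1, 1, 0, 1)

v_2(a) = 3 ≥ 1, so the series converges in ℤ_2 to 1/(1 − a) = 1/(1 − 664) = -1/663. Expand this rational in ℤ_2: compute digits iteratively via d_i = x_i mod 2, x_{i+1} = (x_i − d_i)/2. The first 7 digits are (1, 0, 0, 1, 1, 0, 1).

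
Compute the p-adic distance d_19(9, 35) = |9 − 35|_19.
d_19(9, 35) = 1

Step 1 — x − y = 9 − 35 = -26. Step 2 — v_19(-26) = 0 (factor: -26 = −(19^0 · 26); the sign does not affect v_p). Step 3 — |x − y|_19 = 19^{0} = 1.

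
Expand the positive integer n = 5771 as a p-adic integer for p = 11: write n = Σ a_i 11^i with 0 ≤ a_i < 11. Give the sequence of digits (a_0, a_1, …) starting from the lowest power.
(a_0, a_1, …) = (7, 7, 3, 4)

Repeated division by 11 gives the digits low-to-high: 5771 = 7 + 7·11^1 + 3·11^2 + 4·11^3. Digit sequence: (7, 7, 3, 4).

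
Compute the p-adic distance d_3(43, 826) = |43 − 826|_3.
d_3(43, 826) = 1/27

Step 1 — x − y = 43 − 826 = -783. Step 2 — v_3(-783) = 3 (factor: -783 = −(3^3 · 29); the sign does not affect v_p). Step 3 — |x − y|_3 = 3^{-3} = 1/27.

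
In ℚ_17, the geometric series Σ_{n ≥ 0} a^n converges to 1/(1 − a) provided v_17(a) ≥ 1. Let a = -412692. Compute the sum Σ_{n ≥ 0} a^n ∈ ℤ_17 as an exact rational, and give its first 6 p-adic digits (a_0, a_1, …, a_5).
Σ a^n = 1/(1 − a) = 1/412693;  first 6 digits = (1, 0, 0, 1, 12, 16)

v_17(a) = 3 ≥ 1, so the series converges in ℤ_17 to 1/(1 − a) = 1/(1 − (-412692)) = 1/412693. Expand this rational in ℤ_17: compute digits iteratively via d_i = x_i mod 17, x_{i+1} = (x_i − d_i)/17. The first 6 digits are (1, 0, 0, 1, 12, 16).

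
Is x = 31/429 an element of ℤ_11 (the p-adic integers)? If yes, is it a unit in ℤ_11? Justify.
x ∉ ℤ_11 (v_11(x) = -1 < 0)

ℤ_11 = {x ∈ ℚ_11 : v_11(x) ≥ 0} and ℤ_11^× = {x ∈ ℤ_11 : v_11(x) = 0}. Here v_11(31/429) = v_11(num) − v_11(den) = -1; compare against these criteria.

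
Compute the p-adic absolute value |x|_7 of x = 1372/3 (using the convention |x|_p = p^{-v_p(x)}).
|1372/3|_7 = 1/343

Step 1 — compute v_7(x) by factoring powers of 7 out of the numerator and denominator: v_7(1372/3) = 3. Step 2 — apply |x|_p = p^{-v_p(x)} = 7^{-3} = 1/343.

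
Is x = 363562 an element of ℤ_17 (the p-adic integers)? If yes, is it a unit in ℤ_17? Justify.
x ∈ ℤ_17 but not a unit; v_17(x) = 3 > 0

ℤ_17 = {x ∈ ℚ_17 : v_17(x) ≥ 0} and ℤ_17^× = {x ∈ ℤ_17 : v_17(x) = 0}. Here v_17(363562) = v_17(num) − v_17(den) = 3; compare against these criteria.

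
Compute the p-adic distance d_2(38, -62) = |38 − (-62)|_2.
d_2(38, -62) = 1/4

Step 1 — x − y = 38 − (-62) = 100. Step 2 — v_2(100) = 2 (factor: 100 = (2^2 · 25); the sign does not affect v_p). Step 3 — |x − y|_2 = 2^{-2} = 1/4.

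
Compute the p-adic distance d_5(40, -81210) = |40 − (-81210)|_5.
d_5(40, -81210) = 1/3125

Step 1 — x − y = 40 − (-81210) = 81250. Step 2 — v_5(81250) = 5 (factor: 81250 = (5^5 · 26); the sign does not affect v_p). Step 3 — |x − y|_5 = 5^{-5} = 1/3125.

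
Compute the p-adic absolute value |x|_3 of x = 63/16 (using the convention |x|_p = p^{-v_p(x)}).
|63/16|_3 = 1/9

Step 1 — compute v_3(x) by factoring powers of 3 out of the numerator and denominator: v_3(63/16) = 2. Step 2 — apply |x|_p = p^{-v_p(x)} = 3^{-2} = 1/9.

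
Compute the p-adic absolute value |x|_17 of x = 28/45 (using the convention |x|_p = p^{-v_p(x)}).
|28/45|_17 = 1

Step 1 — compute v_17(x) by factoring powers of 17 out of the numerator and denominator: v_17(28/45) = 0. Step 2 — apply |x|_p = p^{-v_p(x)} = 17^{0} = 1.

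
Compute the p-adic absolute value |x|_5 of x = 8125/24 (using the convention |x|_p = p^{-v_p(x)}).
|8125/24|_5 = 1/625

Step 1 — compute v_5(x) by factoring powers of 5 out of the numerator and denominator: v_5(8125/24) = 4. Step 2 — apply |x|_p = p^{-v_p(x)} = 5^{-4} = 1/625.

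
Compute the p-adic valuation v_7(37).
v_7(37) = 0

v_7(n) is the largest exponent k such that 7^k divides n. Factor out: 37 = 7^0 · 37. (Sign doesn't affect v_p.) So v_7(37) = 0.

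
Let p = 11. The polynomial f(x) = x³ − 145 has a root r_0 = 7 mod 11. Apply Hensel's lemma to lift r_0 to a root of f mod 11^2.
r_1 = 18 (mod 121)

Hensel: r_{i+1} = r_i − f(r_i)/f′(r_i) mod 11^{i+2}, where f′(x) = 3x². Iterate:
  r_0 = 7 (mod 11)
  r_1 = 18 (mod 121)
Final: r = 18 with f(r) ≡ 0 mod 11^2.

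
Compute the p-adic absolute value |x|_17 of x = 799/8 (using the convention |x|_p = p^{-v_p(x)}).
|799/8|_17 = 1/17

Step 1 — compute v_17(x) by factoring powers of 17 out of the numerator and denominator: v_17(799/8) = 1. Step 2 — apply |x|_p = p^{-v_p(x)} = 17^{-1} = 1/17.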